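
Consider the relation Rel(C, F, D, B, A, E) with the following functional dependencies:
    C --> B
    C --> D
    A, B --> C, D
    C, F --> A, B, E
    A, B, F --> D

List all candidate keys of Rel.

{F} never appears on the right of any FD, so every key must include it.
Closure of {C, F} is {A, B, C, D, E, F}, the whole schema; {C, F} is a candidate key.
Closure of {A, B, F} is {A, B, C, D, E, F}, the whole schema; {A, B, F} is a candidate key.
No proper subset of any of these is a key, and no other minimal superkey exists.

{A, B, F}, {C, F}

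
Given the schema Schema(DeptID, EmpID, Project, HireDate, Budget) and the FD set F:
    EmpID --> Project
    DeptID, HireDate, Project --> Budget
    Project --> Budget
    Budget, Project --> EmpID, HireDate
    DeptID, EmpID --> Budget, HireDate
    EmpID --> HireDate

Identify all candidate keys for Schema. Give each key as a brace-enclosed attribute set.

{DeptID} never appears on the right of any FD, so every key must include it.
{DeptID, EmpID}⁺ = {Budget, DeptID, EmpID, HireDate, Project}, which is every attribute, so {DeptID, EmpID} is a candidate key.
{DeptID, Project}⁺ = {Budget, DeptID, EmpID, HireDate, Project}, which is every attribute, so {DeptID, Project} is a candidate key.
Any other superkey properly contains one of these, so there are no further candidate keys.

{DeptID, EmpID}, {DeptID, Project}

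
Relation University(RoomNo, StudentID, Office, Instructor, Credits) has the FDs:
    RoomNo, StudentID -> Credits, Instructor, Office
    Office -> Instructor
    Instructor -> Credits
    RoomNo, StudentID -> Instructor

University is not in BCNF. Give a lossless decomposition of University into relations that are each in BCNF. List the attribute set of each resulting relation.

Candidate key of the original relation: {RoomNo, StudentID}.
{Credits, Instructor, Office, RoomNo, StudentID}: {Office} determines {Credits, Instructor, Office} here but is not a superkey — split on Office -> Credits, Instructor, giving {Credits, Instructor, Office} and {Office, RoomNo, StudentID}.
{Credits, Instructor, Office}: {Instructor} determines {Credits, Instructor} here but is not a superkey — split on Instructor -> Credits, giving {Credits, Instructor} and {Instructor, Office}.
{Credits, Instructor} has no BCNF violation.
{Instructor, Office} has no BCNF violation.
{Office, RoomNo, StudentID} has no BCNF violation.

{Credits, Instructor}; {Instructor, Office}; {Office, RoomNo, StudentID}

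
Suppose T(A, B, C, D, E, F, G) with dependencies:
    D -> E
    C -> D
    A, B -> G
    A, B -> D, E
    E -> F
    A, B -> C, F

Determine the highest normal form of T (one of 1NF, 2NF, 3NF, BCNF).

Candidate key: {A, B}. Prime attributes: {A, B}.
For D -> E we have {D}⁺ = {D, E, F}; {D} is not a superkey, so BCNF fails.
D -> E determines the non-prime attribute {E} from a non-superkey — 3NF is violated.
No non-prime attribute depends on a proper subset of any candidate key, so 2NF holds.

2NF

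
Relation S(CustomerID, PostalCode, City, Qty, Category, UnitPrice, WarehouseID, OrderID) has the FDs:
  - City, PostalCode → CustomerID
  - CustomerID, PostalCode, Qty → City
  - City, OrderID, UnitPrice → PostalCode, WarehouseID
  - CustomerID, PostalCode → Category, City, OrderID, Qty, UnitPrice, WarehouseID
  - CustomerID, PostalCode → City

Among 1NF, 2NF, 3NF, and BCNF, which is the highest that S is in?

BCNF

Candidate keys: {City, OrderID, UnitPrice}, {City, PostalCode}, {CustomerID, PostalCode}. Prime attributes: {City, CustomerID, OrderID, PostalCode, UnitPrice}.
Every FD has a superkey on the left, so the relation is in BCNF.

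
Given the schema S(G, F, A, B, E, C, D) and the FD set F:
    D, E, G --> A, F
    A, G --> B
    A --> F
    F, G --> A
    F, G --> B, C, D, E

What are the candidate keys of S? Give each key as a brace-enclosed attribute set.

Attributes never on any right-hand side: {G} — every candidate key must contain it.
Closure of {A, G} is {A, B, C, D, E, F, G}, the whole schema; {A, G} is a candidate key.
Closure of {F, G} is {A, B, C, D, E, F, G}, the whole schema; {F, G} is a candidate key.
Closure of {D, E, G} is {A, B, C, D, E, F, G}, the whole schema; {D, E, G} is a candidate key.
These are minimal and exhaustive — every other superkey contains one of them.

{A, G}, {D, E, G}, {F, G}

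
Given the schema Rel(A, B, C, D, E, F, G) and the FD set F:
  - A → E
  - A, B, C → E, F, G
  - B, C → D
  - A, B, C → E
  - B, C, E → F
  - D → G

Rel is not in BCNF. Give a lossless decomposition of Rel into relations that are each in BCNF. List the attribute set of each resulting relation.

Candidate key of the original relation: {A, B, C}.
In {A, B, C, D, E, F, G}, {A} is not a superkey ({A}⁺ restricted to this set is {A, E}), so split on A → E into {A, E} and {A, B, C, D, F, G}.
{A, E} is in BCNF.
In {A, B, C, D, F, G}, {B, C} is not a superkey ({B, C}⁺ restricted to this set is {B, C, D, G}), so split on B, C → D, G into {B, C, D, G} and {A, B, C, F}.
In {B, C, D, G}, {D} is not a superkey ({D}⁺ restricted to this set is {D, G}), so split on D → G into {D, G} and {B, C, D}.
{D, G} is in BCNF.
{B, C, D} is in BCNF.
{A, B, C, F} is in BCNF.

{A, B, C, F}; {A, E}; {B, C, D}; {D, G}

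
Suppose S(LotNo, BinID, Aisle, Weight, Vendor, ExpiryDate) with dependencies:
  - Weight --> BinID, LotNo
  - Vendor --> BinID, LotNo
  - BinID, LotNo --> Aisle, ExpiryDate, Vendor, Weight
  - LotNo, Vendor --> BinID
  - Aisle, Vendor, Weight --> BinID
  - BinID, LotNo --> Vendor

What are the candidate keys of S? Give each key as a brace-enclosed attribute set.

{BinID, LotNo}, {Vendor}, {Weight}

{Vendor} is a candidate key since {Vendor}⁺ = {Aisle, BinID, ExpiryDate, LotNo, Vendor, Weight} covers every attribute.
{Weight} is a candidate key since {Weight}⁺ = {Aisle, BinID, ExpiryDate, LotNo, Vendor, Weight} covers every attribute.
{BinID, LotNo} is a candidate key since {BinID, LotNo}⁺ = {Aisle, BinID, ExpiryDate, LotNo, Vendor, Weight} covers every attribute.
These are minimal and exhaustive — every other superkey contains one of them.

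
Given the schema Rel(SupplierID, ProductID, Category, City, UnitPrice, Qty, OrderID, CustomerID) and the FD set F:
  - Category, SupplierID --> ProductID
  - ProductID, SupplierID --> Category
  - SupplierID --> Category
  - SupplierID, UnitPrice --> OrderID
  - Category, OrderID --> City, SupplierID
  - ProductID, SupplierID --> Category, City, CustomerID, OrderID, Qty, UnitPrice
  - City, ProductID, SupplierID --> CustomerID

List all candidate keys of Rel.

{Category, OrderID}, {SupplierID}

{SupplierID}⁺ = {Category, City, CustomerID, OrderID, ProductID, Qty, SupplierID, UnitPrice} — all of the relation — so {SupplierID} is a candidate key.
{Category, OrderID}⁺ = {Category, City, CustomerID, OrderID, ProductID, Qty, SupplierID, UnitPrice} — all of the relation — so {Category, OrderID} is a candidate key.
No proper subset of any of these is a key, and no other minimal superkey exists.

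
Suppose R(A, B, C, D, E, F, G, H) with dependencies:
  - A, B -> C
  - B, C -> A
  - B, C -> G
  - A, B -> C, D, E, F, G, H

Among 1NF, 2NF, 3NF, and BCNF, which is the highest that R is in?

BCNF

Candidate keys: {A, B}, {B, C}. Prime attributes: {A, B, C}.
Each dependency's left side is a superkey — BCNF holds.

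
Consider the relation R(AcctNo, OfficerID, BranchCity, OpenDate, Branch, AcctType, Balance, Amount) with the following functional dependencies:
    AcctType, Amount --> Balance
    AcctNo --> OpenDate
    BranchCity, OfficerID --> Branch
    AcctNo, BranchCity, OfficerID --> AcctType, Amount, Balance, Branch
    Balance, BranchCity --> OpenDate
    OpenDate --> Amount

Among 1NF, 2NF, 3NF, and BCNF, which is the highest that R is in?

1NF

Candidate key: {AcctNo, BranchCity, OfficerID}. Prime attributes: {AcctNo, BranchCity, OfficerID}.
For AcctType, Amount --> Balance we have {AcctType, Amount}⁺ = {AcctType, Amount, Balance}; {AcctType, Amount} is not a superkey, so BCNF fails.
Because {Balance} is non-prime and the left side of AcctType, Amount --> Balance is not a superkey, the relation is not in 3NF.
{AcctNo} is a proper subset of the key {AcctNo, BranchCity, OfficerID}, and {AcctNo}⁺ contains the non-prime attributes {Amount, OpenDate} — a partial dependency, so 2NF is violated.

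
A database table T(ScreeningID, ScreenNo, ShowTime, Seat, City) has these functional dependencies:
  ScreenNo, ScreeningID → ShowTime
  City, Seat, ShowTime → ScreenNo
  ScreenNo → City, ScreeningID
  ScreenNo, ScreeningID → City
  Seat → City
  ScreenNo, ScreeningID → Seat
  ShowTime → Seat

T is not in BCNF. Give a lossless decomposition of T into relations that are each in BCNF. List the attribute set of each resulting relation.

Candidate keys of the original relation: {ScreenNo}, {ShowTime}.
Within {City, ScreenNo, ScreeningID, Seat, ShowTime}: {Seat}⁺ ∩ {City, ScreenNo, ScreeningID, Seat, ShowTime} = {City, Seat}, not the whole set, so Seat → City violates BCNF; decompose into {City, Seat} and {ScreenNo, ScreeningID, Seat, ShowTime}.
{City, Seat}: every determinant is a superkey — BCNF.
{ScreenNo, ScreeningID, Seat, ShowTime}: every determinant is a superkey — BCNF.

{City, Seat}; {ScreenNo, ScreeningID, Seat, ShowTime}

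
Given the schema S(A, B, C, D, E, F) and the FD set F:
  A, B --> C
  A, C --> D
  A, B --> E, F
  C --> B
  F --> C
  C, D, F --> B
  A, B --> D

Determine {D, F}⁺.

Start with {D, F}.
F --> C applies; add {C} → now {C, D, F}.
C, D, F --> B applies; add {B} → now {B, C, D, F}.
No further FD applies.

{B, C, D, F}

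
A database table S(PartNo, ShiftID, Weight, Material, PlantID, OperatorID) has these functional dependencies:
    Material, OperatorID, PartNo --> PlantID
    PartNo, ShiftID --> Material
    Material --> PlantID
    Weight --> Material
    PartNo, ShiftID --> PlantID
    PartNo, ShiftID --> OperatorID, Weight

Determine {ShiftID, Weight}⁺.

{Material, PlantID, ShiftID, Weight}

Start with {ShiftID, Weight}.
Weight --> Material applies; add {Material} → now {Material, ShiftID, Weight}.
Material --> PlantID applies; add {PlantID} → now {Material, PlantID, ShiftID, Weight}.
No further FD applies.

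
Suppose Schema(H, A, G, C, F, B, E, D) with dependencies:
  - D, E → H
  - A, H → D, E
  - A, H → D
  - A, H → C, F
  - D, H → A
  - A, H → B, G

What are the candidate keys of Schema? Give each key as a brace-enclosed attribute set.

{A, H}, {D, E}, {D, H}

{A, H} is a candidate key since {A, H}⁺ = {A, B, C, D, E, F, G, H} covers every attribute.
{D, E} is a candidate key since {D, E}⁺ = {A, B, C, D, E, F, G, H} covers every attribute.
{D, H} is a candidate key since {D, H}⁺ = {A, B, C, D, E, F, G, H} covers every attribute.
No proper subset of any of these is a key, and no other minimal superkey exists.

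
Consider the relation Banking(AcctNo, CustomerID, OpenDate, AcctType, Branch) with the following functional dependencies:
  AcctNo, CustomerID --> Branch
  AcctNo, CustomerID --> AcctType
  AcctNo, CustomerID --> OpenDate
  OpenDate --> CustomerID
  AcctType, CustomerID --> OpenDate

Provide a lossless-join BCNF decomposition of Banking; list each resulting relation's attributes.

Candidate keys of the original relation: {AcctNo, CustomerID}, {AcctNo, OpenDate}.
{AcctNo, AcctType, Branch, CustomerID, OpenDate}: {OpenDate} determines {CustomerID, OpenDate} here but is not a superkey — split on OpenDate --> CustomerID, giving {CustomerID, OpenDate} and {AcctNo, AcctType, Branch, OpenDate}.
{CustomerID, OpenDate} is in BCNF.
{AcctNo, AcctType, Branch, OpenDate} is in BCNF.

{AcctNo, AcctType, Branch, OpenDate}; {CustomerID, OpenDate}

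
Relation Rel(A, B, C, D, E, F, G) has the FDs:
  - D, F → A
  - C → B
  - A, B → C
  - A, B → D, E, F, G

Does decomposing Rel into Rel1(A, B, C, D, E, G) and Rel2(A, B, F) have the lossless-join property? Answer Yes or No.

Yes

Rel1 ∩ Rel2 = {A, B}; its closure under F is {A, B, C, D, E, F, G}.
Since Rel1 ⊆ {A, B, C, D, E, F, G}, the intersection is a superkey of Rel1; the decomposition is lossless.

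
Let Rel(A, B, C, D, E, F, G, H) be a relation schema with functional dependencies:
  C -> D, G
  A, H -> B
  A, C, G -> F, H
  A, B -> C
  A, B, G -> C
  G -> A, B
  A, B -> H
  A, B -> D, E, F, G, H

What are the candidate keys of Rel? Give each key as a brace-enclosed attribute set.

{C}⁺ = {A, B, C, D, E, F, G, H} — all of the relation — so {C} is a candidate key.
{G}⁺ = {A, B, C, D, E, F, G, H} — all of the relation — so {G} is a candidate key.
{A, B}⁺ = {A, B, C, D, E, F, G, H} — all of the relation — so {A, B} is a candidate key.
{A, H}⁺ = {A, B, C, D, E, F, G, H} — all of the relation — so {A, H} is a candidate key.
These are minimal and exhaustive — every other superkey contains one of them.

{A, B}, {A, H}, {C}, {G}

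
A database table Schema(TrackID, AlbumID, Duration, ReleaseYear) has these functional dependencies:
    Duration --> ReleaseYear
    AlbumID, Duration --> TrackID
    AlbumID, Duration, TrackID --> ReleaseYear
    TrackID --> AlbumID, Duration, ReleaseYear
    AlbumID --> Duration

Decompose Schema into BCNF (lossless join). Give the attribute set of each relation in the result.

{AlbumID, Duration, TrackID}; {Duration, ReleaseYear}

Candidate keys of the original relation: {AlbumID}, {TrackID}.
Within {AlbumID, Duration, ReleaseYear, TrackID}: {Duration}⁺ ∩ {AlbumID, Duration, ReleaseYear, TrackID} = {Duration, ReleaseYear}, not the whole set, so Duration --> ReleaseYear violates BCNF; decompose into {Duration, ReleaseYear} and {AlbumID, Duration, TrackID}.
{Duration, ReleaseYear} is in BCNF.
{AlbumID, Duration, TrackID} is in BCNF.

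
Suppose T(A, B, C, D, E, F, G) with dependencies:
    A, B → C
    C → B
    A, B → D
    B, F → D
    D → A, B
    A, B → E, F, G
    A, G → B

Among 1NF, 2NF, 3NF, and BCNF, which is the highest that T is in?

Candidate keys: {A, B}, {A, C}, {A, G}, {B, F}, {C, F}, {D}. Prime attributes: {A, B, C, D, F, G}.
For C → B we have {C}⁺ = {B, C}; {C} is not a superkey, so BCNF fails.
But every attribute on its right side ({B}) is prime, and the same holds for every other non-superkey FD, so 3NF still holds.

3NF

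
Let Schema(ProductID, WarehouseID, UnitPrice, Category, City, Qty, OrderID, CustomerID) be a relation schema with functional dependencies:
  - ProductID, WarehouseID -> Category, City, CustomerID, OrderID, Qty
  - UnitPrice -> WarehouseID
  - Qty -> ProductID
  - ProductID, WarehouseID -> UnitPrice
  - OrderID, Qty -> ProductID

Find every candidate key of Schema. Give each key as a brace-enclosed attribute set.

{ProductID, UnitPrice}, {ProductID, WarehouseID}, {Qty, UnitPrice}, {Qty, WarehouseID}

Closure of {ProductID, UnitPrice} is {Category, City, CustomerID, OrderID, ProductID, Qty, UnitPrice, WarehouseID}, the whole schema; {ProductID, UnitPrice} is a candidate key.
Closure of {ProductID, WarehouseID} is {Category, City, CustomerID, OrderID, ProductID, Qty, UnitPrice, WarehouseID}, the whole schema; {ProductID, WarehouseID} is a candidate key.
Closure of {Qty, UnitPrice} is {Category, City, CustomerID, OrderID, ProductID, Qty, UnitPrice, WarehouseID}, the whole schema; {Qty, UnitPrice} is a candidate key.
Closure of {Qty, WarehouseID} is {Category, City, CustomerID, OrderID, ProductID, Qty, UnitPrice, WarehouseID}, the whole schema; {Qty, WarehouseID} is a candidate key.
No proper subset of any of these is a key, and no other minimal superkey exists.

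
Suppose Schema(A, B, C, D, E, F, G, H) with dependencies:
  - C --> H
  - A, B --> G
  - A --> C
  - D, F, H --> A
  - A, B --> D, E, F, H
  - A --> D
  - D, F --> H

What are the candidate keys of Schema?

{A, B}, {B, D, F}

No FD produces {B}, so it must be in every candidate key.
{A, B} is a candidate key since {A, B}⁺ = {A, B, C, D, E, F, G, H} covers every attribute.
{B, D, F} is a candidate key since {B, D, F}⁺ = {A, B, C, D, E, F, G, H} covers every attribute.
Any other superkey properly contains one of these, so there are no further candidate keys.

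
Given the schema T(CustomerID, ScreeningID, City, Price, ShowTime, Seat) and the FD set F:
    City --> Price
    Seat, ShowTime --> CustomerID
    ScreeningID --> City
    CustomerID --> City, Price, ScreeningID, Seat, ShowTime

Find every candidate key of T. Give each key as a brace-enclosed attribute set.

{CustomerID}, {Seat, ShowTime}

{CustomerID}⁺ = {City, CustomerID, Price, ScreeningID, Seat, ShowTime}, which is every attribute, so {CustomerID} is a candidate key.
{Seat, ShowTime}⁺ = {City, CustomerID, Price, ScreeningID, Seat, ShowTime}, which is every attribute, so {Seat, ShowTime} is a candidate key.
Any other superkey properly contains one of these, so there are no further candidate keys.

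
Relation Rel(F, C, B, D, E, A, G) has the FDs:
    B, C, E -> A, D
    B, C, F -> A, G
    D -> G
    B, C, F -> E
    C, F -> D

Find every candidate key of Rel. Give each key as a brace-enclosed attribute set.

{B, C, F}

Attributes never on any right-hand side: {B, C, F} — every candidate key must contain all of them.
{B, C, F}⁺ = {A, B, C, D, E, F, G}, which is every attribute, so {B, C, F} is a candidate key.
No other minimal set has full closure, so this is the only candidate key.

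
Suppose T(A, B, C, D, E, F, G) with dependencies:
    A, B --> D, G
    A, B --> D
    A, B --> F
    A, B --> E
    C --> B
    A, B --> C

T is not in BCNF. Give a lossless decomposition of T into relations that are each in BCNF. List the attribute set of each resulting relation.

{A, C, D, E, F, G}; {B, C}

Candidate keys of the original relation: {A, B}, {A, C}.
Within {A, B, C, D, E, F, G}: {C}⁺ ∩ {A, B, C, D, E, F, G} = {B, C}, not the whole set, so C --> B violates BCNF; decompose into {B, C} and {A, C, D, E, F, G}.
{B, C} has no BCNF violation.
{A, C, D, E, F, G} has no BCNF violation.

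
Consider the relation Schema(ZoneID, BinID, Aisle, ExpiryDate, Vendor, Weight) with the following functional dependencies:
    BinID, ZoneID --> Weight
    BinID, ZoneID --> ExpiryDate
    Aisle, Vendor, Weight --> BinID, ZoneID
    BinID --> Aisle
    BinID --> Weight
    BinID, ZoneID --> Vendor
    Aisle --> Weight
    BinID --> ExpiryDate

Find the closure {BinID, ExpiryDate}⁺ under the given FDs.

{Aisle, BinID, ExpiryDate, Weight}

Start with {BinID, ExpiryDate}.
BinID --> Aisle applies; add {Aisle} → now {Aisle, BinID, ExpiryDate}.
BinID --> Weight applies; add {Weight} → now {Aisle, BinID, ExpiryDate, Weight}.
No further FD applies.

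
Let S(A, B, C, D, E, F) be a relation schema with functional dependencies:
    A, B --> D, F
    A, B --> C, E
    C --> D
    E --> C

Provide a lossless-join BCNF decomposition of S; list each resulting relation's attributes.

{A, B, E, F}; {C, D}; {C, E}

Candidate key of the original relation: {A, B}.
Within {A, B, C, D, E, F}: {C}⁺ ∩ {A, B, C, D, E, F} = {C, D}, not the whole set, so C --> D violates BCNF; decompose into {C, D} and {A, B, C, E, F}.
{C, D} has no BCNF violation.
Within {A, B, C, E, F}: {E}⁺ ∩ {A, B, C, E, F} = {C, E}, not the whole set, so E --> C violates BCNF; decompose into {C, E} and {A, B, E, F}.
{C, E} has no BCNF violation.
{A, B, E, F} has no BCNF violation.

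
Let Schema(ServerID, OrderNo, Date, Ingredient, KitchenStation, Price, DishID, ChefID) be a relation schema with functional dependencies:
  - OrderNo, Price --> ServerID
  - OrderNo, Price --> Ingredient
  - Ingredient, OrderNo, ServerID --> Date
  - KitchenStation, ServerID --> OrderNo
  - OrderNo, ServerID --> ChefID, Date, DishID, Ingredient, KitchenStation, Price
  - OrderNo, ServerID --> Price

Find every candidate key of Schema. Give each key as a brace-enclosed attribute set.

{KitchenStation, ServerID}, {OrderNo, Price}, {OrderNo, ServerID}

{KitchenStation, ServerID} is a candidate key since {KitchenStation, ServerID}⁺ = {ChefID, Date, DishID, Ingredient, KitchenStation, OrderNo, Price, ServerID} covers every attribute.
{OrderNo, Price} is a candidate key since {OrderNo, Price}⁺ = {ChefID, Date, DishID, Ingredient, KitchenStation, OrderNo, Price, ServerID} covers every attribute.
{OrderNo, ServerID} is a candidate key since {OrderNo, ServerID}⁺ = {ChefID, Date, DishID, Ingredient, KitchenStation, OrderNo, Price, ServerID} covers every attribute.
No proper subset of any of these is a key, and no other minimal superkey exists.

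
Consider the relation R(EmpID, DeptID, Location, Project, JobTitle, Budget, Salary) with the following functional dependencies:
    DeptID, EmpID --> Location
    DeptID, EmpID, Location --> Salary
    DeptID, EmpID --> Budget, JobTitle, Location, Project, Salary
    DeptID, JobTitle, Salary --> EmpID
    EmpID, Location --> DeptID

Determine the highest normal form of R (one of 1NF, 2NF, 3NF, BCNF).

BCNF

Candidate keys: {DeptID, EmpID}, {DeptID, JobTitle, Salary}, {EmpID, Location}. Prime attributes: {DeptID, EmpID, JobTitle, Location, Salary}.
The left-hand side of every FD is a superkey, so BCNF is satisfied.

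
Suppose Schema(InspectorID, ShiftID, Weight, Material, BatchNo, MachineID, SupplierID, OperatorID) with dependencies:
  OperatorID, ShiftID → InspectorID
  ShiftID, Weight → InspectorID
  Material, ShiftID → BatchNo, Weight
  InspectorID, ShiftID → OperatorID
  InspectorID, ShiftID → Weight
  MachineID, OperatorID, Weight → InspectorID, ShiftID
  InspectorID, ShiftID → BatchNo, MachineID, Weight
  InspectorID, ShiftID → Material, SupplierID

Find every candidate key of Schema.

{InspectorID, ShiftID}⁺ = {BatchNo, InspectorID, MachineID, Material, OperatorID, ShiftID, SupplierID, Weight} — all of the relation — so {InspectorID, ShiftID} is a candidate key.
{Material, ShiftID}⁺ = {BatchNo, InspectorID, MachineID, Material, OperatorID, ShiftID, SupplierID, Weight} — all of the relation — so {Material, ShiftID} is a candidate key.
{OperatorID, ShiftID}⁺ = {BatchNo, InspectorID, MachineID, Material, OperatorID, ShiftID, SupplierID, Weight} — all of the relation — so {OperatorID, ShiftID} is a candidate key.
{ShiftID, Weight}⁺ = {BatchNo, InspectorID, MachineID, Material, OperatorID, ShiftID, SupplierID, Weight} — all of the relation — so {ShiftID, Weight} is a candidate key.
{MachineID, OperatorID, Weight}⁺ = {BatchNo, InspectorID, MachineID, Material, OperatorID, ShiftID, SupplierID, Weight} — all of the relation — so {MachineID, OperatorID, Weight} is a candidate key.
These are minimal and exhaustive — every other superkey contains one of them.

{InspectorID, ShiftID}, {MachineID, OperatorID, Weight}, {Material, ShiftID}, {OperatorID, ShiftID}, {ShiftID, Weight}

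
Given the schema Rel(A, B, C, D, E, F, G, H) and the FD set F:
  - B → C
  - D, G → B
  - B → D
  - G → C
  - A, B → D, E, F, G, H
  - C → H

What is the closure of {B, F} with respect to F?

Start with {B, F}.
B → C applies; add {C} → now {B, C, F}.
B → D applies; add {D} → now {B, C, D, F}.
C → H applies; add {H} → now {B, C, D, F, H}.
No further FD applies.

{B, C, D, F, H}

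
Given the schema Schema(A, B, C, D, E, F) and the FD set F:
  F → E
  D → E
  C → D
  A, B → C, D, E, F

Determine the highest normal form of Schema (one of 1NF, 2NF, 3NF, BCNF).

2NF

Candidate key: {A, B}. Prime attributes: {A, B}.
F → E breaks BCNF: {F}⁺ = {E, F}, so {F} is not a superkey.
F → E determines the non-prime attribute {E} from a non-superkey — 3NF is violated.
Checking every proper subset of each key, none determines a non-prime attribute — 2NF is satisfied.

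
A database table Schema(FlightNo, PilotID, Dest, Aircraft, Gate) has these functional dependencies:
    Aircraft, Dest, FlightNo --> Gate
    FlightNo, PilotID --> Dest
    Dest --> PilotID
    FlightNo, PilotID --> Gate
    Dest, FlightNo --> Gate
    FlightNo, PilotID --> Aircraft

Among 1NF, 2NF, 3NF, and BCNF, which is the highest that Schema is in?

Candidate keys: {Dest, FlightNo}, {FlightNo, PilotID}. Prime attributes: {Dest, FlightNo, PilotID}.
Dest --> PilotID breaks BCNF: {Dest}⁺ = {Dest, PilotID}, so {Dest} is not a superkey.
Its right-hand attributes {PilotID} are all prime, as are those of every other non-superkey FD — the relation is in 3NF.

3NF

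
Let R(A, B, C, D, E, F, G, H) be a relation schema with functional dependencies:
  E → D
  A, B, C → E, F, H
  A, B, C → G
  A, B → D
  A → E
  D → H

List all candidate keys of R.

{A, B, C}

{A, B, C} never appear on the right of any FD, so every key must include all of them.
{A, B, C}⁺ = {A, B, C, D, E, F, G, H}, which is every attribute, so {A, B, C} is a candidate key.
No other minimal set has full closure, so this is the only candidate key.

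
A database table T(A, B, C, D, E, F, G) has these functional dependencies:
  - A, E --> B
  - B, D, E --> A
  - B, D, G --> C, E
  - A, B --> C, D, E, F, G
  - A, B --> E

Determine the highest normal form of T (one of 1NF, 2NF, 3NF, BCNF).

BCNF

Candidate keys: {A, B}, {A, E}, {B, D, E}, {B, D, G}. Prime attributes: {A, B, D, E, G}.
Every FD has a superkey on the left, so the relation is in BCNF.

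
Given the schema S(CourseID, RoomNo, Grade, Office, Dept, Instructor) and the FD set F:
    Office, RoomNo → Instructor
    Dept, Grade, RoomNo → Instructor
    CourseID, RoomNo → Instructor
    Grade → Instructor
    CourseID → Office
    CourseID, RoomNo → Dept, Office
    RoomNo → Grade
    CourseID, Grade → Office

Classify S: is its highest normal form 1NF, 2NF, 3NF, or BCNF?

Candidate key: {CourseID, RoomNo}. Prime attributes: {CourseID, RoomNo}.
For Office, RoomNo → Instructor we have {Office, RoomNo}⁺ = {Grade, Instructor, Office, RoomNo}; {Office, RoomNo} is not a superkey, so BCNF fails.
Because {Instructor} is non-prime and the left side of Office, RoomNo → Instructor is not a superkey, the relation is not in 3NF.
Since {CourseID} ⊂ {CourseID, RoomNo} and {CourseID}⁺ ⊇ {Office} with {Office} non-prime, there is a partial dependency; 2NF fails.

1NF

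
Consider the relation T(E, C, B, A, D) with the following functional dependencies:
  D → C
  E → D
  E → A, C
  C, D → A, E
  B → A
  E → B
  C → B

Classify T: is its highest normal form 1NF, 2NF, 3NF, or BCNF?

2NF

Candidate keys: {D}, {E}. Prime attributes: {D, E}.
For B → A we have {B}⁺ = {A, B}; {B} is not a superkey, so BCNF fails.
Because {A} is non-prime and the left side of B → A is not a superkey, the relation is not in 3NF.
With only single-attribute keys there can be no partial dependency, so 2NF holds.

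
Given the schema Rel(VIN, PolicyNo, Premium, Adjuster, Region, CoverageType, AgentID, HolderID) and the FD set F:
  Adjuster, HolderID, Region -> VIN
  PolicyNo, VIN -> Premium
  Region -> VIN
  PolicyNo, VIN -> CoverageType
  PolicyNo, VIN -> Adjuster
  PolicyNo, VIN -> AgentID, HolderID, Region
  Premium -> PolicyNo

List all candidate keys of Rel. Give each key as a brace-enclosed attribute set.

{PolicyNo, Region} is a candidate key since {PolicyNo, Region}⁺ = {Adjuster, AgentID, CoverageType, HolderID, PolicyNo, Premium, Region, VIN} covers every attribute.
{PolicyNo, VIN} is a candidate key since {PolicyNo, VIN}⁺ = {Adjuster, AgentID, CoverageType, HolderID, PolicyNo, Premium, Region, VIN} covers every attribute.
{Premium, Region} is a candidate key since {Premium, Region}⁺ = {Adjuster, AgentID, CoverageType, HolderID, PolicyNo, Premium, Region, VIN} covers every attribute.
{Premium, VIN} is a candidate key since {Premium, VIN}⁺ = {Adjuster, AgentID, CoverageType, HolderID, PolicyNo, Premium, Region, VIN} covers every attribute.
Any other superkey properly contains one of these, so there are no further candidate keys.

{PolicyNo, Region}, {PolicyNo, VIN}, {Premium, Region}, {Premium, VIN}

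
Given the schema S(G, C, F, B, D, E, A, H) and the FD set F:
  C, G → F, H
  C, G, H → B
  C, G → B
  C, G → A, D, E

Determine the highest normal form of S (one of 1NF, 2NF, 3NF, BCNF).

BCNF

Candidate key: {C, G}. Prime attributes: {C, G}.
Each dependency's left side is a superkey — BCNF holds.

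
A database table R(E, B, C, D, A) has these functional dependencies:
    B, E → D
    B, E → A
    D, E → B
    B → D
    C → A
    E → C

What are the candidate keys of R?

{B, E}, {D, E}

Attributes never on any right-hand side: {E} — every candidate key must contain it.
{B, E}⁺ = {A, B, C, D, E}, which is every attribute, so {B, E} is a candidate key.
{D, E}⁺ = {A, B, C, D, E}, which is every attribute, so {D, E} is a candidate key.
These are minimal and exhaustive — every other superkey contains one of them.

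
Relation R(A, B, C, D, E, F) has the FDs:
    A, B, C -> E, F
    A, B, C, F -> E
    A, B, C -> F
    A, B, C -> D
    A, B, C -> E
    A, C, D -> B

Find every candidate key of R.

{A, B, C}, {A, C, D}

{A, C} never appear on the right of any FD, so every key must include all of them.
{A, B, C} is a candidate key since {A, B, C}⁺ = {A, B, C, D, E, F} covers every attribute.
{A, C, D} is a candidate key since {A, C, D}⁺ = {A, B, C, D, E, F} covers every attribute.
These are minimal and exhaustive — every other superkey contains one of them.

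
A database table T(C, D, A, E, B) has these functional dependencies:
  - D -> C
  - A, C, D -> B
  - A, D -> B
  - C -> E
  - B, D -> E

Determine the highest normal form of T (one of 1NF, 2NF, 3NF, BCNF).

1NF

Candidate key: {A, D}. Prime attributes: {A, D}.
D -> C breaks BCNF: {D}⁺ = {C, D, E}, so {D} is not a superkey.
D -> C has non-prime {C} on the right and a non-superkey on the left, so 3NF fails.
The proper key subset {D} of {A, D} determines non-prime {C, E}, so the relation is not even in 2NF.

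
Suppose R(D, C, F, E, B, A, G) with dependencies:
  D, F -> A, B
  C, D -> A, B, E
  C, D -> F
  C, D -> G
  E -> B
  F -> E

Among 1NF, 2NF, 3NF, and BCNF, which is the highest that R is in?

2NF

Candidate key: {C, D}. Prime attributes: {C, D}.
D, F -> A, B: {D, F}⁺ = {A, B, D, E, F}, which is not all of the attributes, so the left side is not a superkey — BCNF is violated.
D, F -> A, B has non-prime {A, B} on the right and a non-superkey on the left, so 3NF fails.
Checking every proper subset of each key, none determines a non-prime attribute — 2NF is satisfied.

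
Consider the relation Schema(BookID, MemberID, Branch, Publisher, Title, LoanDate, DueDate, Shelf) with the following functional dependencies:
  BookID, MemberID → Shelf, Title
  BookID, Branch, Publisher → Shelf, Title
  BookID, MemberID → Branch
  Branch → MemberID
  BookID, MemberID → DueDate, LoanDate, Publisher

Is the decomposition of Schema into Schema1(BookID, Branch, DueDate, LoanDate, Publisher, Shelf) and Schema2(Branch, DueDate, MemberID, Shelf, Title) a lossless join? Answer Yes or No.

No

The shared attributes are {Branch, DueDate, Shelf} and {Branch, DueDate, Shelf}⁺ = {Branch, DueDate, MemberID, Shelf}.
Neither Schema1 nor Schema2 is contained in that closure, so the decomposition is lossy.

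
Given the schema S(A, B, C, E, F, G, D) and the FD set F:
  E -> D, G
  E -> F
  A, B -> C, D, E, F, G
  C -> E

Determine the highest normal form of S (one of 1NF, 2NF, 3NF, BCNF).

2NF

Candidate key: {A, B}. Prime attributes: {A, B}.
E -> D, G: {E}⁺ = {D, E, F, G}, which is not all of the attributes, so the left side is not a superkey — BCNF is violated.
E -> D, G has non-prime {D, G} on the right and a non-superkey on the left, so 3NF fails.
Checking every proper subset of each key, none determines a non-prime attribute — 2NF is satisfied.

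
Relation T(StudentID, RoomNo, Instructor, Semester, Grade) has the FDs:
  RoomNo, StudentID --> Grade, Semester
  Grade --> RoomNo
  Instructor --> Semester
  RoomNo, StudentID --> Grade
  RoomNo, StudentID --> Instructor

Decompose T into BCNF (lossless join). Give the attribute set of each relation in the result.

{Grade, Instructor, StudentID}; {Grade, RoomNo}; {Instructor, Semester}

Candidate keys of the original relation: {Grade, StudentID}, {RoomNo, StudentID}.
{Grade, Instructor, RoomNo, Semester, StudentID}: {Grade} determines {Grade, RoomNo} here but is not a superkey — split on Grade --> RoomNo, giving {Grade, RoomNo} and {Grade, Instructor, Semester, StudentID}.
{Grade, RoomNo} is in BCNF.
{Grade, Instructor, Semester, StudentID}: {Instructor} determines {Instructor, Semester} here but is not a superkey — split on Instructor --> Semester, giving {Instructor, Semester} and {Grade, Instructor, StudentID}.
{Instructor, Semester} is in BCNF.
{Grade, Instructor, StudentID} is in BCNF.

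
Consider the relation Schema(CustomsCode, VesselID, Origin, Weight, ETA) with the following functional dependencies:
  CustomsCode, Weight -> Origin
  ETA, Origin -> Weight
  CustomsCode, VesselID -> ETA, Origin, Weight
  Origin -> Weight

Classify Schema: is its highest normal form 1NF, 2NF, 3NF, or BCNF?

2NF

Candidate key: {CustomsCode, VesselID}. Prime attributes: {CustomsCode, VesselID}.
For CustomsCode, Weight -> Origin we have {CustomsCode, Weight}⁺ = {CustomsCode, Origin, Weight}; {CustomsCode, Weight} is not a superkey, so BCNF fails.
Because {Origin} is non-prime and the left side of CustomsCode, Weight -> Origin is not a superkey, the relation is not in 3NF.
No proper subset of a key has a non-prime attribute in its closure, so there is no partial dependency; 2NF holds.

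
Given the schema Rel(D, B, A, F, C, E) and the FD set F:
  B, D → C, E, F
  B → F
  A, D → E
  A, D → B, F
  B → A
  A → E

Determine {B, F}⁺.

Start with {B, F}.
B → A applies; add {A} → now {A, B, F}.
A → E applies; add {E} → now {A, B, E, F}.
No further FD applies.

{A, B, E, F}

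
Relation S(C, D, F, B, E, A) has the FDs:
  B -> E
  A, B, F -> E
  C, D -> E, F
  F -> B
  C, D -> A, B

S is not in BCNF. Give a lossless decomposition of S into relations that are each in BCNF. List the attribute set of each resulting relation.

{A, C, D, F}; {B, E}; {B, F}

Candidate key of the original relation: {C, D}.
In {A, B, C, D, E, F}, {B} is not a superkey ({B}⁺ restricted to this set is {B, E}), so split on B -> E into {B, E} and {A, B, C, D, F}.
{B, E}: every determinant is a superkey — BCNF.
In {A, B, C, D, F}, {F} is not a superkey ({F}⁺ restricted to this set is {B, F}), so split on F -> B into {B, F} and {A, C, D, F}.
{B, F}: every determinant is a superkey — BCNF.
{A, C, D, F}: every determinant is a superkey — BCNF.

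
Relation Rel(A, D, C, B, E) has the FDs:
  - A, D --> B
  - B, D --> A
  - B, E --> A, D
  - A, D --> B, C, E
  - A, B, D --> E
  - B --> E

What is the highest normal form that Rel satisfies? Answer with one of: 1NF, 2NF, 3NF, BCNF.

BCNF

Candidate keys: {A, D}, {B}. Prime attributes: {A, B, D}.
Every FD has a superkey on the left, so the relation is in BCNF.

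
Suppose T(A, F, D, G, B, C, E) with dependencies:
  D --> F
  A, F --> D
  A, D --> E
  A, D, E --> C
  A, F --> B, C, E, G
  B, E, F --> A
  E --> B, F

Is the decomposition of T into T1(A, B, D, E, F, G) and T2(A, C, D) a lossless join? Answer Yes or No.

The shared attributes are {A, D} and {A, D}⁺ = {A, B, C, D, E, F, G}.
This includes all of T1, so the common attributes are a superkey of T1 — the join is lossless.

Yes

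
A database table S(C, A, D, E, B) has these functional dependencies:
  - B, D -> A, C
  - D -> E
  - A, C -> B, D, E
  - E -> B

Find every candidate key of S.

{A, C}, {D}

Closure of {D} is {A, B, C, D, E}, the whole schema; {D} is a candidate key.
Closure of {A, C} is {A, B, C, D, E}, the whole schema; {A, C} is a candidate key.
Any other superkey properly contains one of these, so there are no further candidate keys.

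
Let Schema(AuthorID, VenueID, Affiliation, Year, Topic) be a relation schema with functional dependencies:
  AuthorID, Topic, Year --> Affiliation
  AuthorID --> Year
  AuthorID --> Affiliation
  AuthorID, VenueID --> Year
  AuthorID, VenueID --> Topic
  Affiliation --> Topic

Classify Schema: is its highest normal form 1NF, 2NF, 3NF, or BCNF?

Candidate key: {AuthorID, VenueID}. Prime attributes: {AuthorID, VenueID}.
For AuthorID, Topic, Year --> Affiliation we have {AuthorID, Topic, Year}⁺ = {Affiliation, AuthorID, Topic, Year}; {AuthorID, Topic, Year} is not a superkey, so BCNF fails.
AuthorID, Topic, Year --> Affiliation has non-prime {Affiliation} on the right and a non-superkey on the left, so 3NF fails.
The proper key subset {AuthorID} of {AuthorID, VenueID} determines non-prime {Affiliation, Topic, Year}, so the relation is not even in 2NF.

1NF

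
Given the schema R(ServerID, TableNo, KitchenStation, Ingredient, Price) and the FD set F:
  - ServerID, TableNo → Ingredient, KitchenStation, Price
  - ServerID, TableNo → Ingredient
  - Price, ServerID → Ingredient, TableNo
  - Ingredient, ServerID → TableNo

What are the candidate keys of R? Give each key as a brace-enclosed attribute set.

Attributes never on any right-hand side: {ServerID} — every candidate key must contain it.
{Ingredient, ServerID} is a candidate key since {Ingredient, ServerID}⁺ = {Ingredient, KitchenStation, Price, ServerID, TableNo} covers every attribute.
{Price, ServerID} is a candidate key since {Price, ServerID}⁺ = {Ingredient, KitchenStation, Price, ServerID, TableNo} covers every attribute.
{ServerID, TableNo} is a candidate key since {ServerID, TableNo}⁺ = {Ingredient, KitchenStation, Price, ServerID, TableNo} covers every attribute.
No proper subset of any of these is a key, and no other minimal superkey exists.

{Ingredient, ServerID}, {Price, ServerID}, {ServerID, TableNo}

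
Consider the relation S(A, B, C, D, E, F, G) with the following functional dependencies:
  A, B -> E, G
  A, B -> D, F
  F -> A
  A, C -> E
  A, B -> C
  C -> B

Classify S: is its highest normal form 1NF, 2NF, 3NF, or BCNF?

Candidate keys: {A, B}, {A, C}, {B, F}, {C, F}. Prime attributes: {A, B, C, F}.
F -> A breaks BCNF: {F}⁺ = {A, F}, so {F} is not a superkey.
Since {A} ⊆ prime attributes and every other non-superkey FD also has a prime right side, the schema is in 3NF.

3NF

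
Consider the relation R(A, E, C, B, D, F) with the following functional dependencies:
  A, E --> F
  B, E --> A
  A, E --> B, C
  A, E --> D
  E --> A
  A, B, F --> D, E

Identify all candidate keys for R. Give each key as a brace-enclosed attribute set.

{A, B, F}, {E}

{E}⁺ = {A, B, C, D, E, F}, which is every attribute, so {E} is a candidate key.
{A, B, F}⁺ = {A, B, C, D, E, F}, which is every attribute, so {A, B, F} is a candidate key.
These are minimal and exhaustive — every other superkey contains one of them.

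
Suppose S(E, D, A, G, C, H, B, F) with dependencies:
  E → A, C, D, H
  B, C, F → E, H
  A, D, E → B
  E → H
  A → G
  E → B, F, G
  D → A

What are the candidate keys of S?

{B, C, F}, {E}

{E}⁺ = {A, B, C, D, E, F, G, H} — all of the relation — so {E} is a candidate key.
{B, C, F}⁺ = {A, B, C, D, E, F, G, H} — all of the relation — so {B, C, F} is a candidate key.
No proper subset of any of these is a key, and no other minimal superkey exists.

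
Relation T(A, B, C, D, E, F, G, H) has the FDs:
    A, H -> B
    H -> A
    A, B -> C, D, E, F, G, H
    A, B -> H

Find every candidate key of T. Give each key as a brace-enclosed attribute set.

{A, B}, {H}

{H}⁺ = {A, B, C, D, E, F, G, H}, which is every attribute, so {H} is a candidate key.
{A, B}⁺ = {A, B, C, D, E, F, G, H}, which is every attribute, so {A, B} is a candidate key.
These are minimal and exhaustive — every other superkey contains one of them.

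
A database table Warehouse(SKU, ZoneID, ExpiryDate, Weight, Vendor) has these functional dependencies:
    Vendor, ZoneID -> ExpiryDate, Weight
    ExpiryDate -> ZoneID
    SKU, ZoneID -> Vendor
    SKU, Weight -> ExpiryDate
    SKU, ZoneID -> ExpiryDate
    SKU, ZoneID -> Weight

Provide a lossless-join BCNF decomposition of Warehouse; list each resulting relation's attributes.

Candidate keys of the original relation: {ExpiryDate, SKU}, {SKU, Weight}, {SKU, ZoneID}.
In {ExpiryDate, SKU, Vendor, Weight, ZoneID}, {Vendor, ZoneID} is not a superkey ({Vendor, ZoneID}⁺ restricted to this set is {ExpiryDate, Vendor, Weight, ZoneID}), so split on Vendor, ZoneID -> ExpiryDate, Weight into {ExpiryDate, Vendor, Weight, ZoneID} and {SKU, Vendor, ZoneID}.
In {ExpiryDate, Vendor, Weight, ZoneID}, {ExpiryDate} is not a superkey ({ExpiryDate}⁺ restricted to this set is {ExpiryDate, ZoneID}), so split on ExpiryDate -> ZoneID into {ExpiryDate, ZoneID} and {ExpiryDate, Vendor, Weight}.
{ExpiryDate, ZoneID}: every determinant is a superkey — BCNF.
{ExpiryDate, Vendor, Weight}: every determinant is a superkey — BCNF.
{SKU, Vendor, ZoneID}: every determinant is a superkey — BCNF.

{ExpiryDate, Vendor, Weight}; {ExpiryDate, ZoneID}; {SKU, Vendor, ZoneID}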